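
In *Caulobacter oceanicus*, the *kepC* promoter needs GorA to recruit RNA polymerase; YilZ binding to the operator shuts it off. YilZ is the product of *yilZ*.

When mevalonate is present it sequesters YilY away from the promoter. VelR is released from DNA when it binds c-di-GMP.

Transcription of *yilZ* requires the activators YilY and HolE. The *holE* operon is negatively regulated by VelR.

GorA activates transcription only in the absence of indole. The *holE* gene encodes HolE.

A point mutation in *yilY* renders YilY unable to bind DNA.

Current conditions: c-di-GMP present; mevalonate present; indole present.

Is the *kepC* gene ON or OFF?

Indole is present, so GorA is inactive.
YilY is non-functional in this strain, so it has no effect.
c-di-GMP is present, so VelR is inactive.
With no repressor bound, *holE* is transcribed.
So HolE is produced and active.
Required activator YilY is absent, so *yilZ* is not transcribed.
So YilZ is not produced.
Required activator GorA is absent, so *kepC* is not transcribed.

OFF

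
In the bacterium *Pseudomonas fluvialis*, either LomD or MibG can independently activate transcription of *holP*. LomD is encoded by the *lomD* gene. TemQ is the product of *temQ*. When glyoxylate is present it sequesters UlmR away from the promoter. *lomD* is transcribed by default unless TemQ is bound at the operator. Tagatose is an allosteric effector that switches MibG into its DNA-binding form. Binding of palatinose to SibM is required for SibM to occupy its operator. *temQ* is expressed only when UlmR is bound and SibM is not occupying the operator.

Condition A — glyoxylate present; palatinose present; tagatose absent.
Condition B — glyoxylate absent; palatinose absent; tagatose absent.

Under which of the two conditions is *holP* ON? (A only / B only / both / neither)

A only

Condition A:
Glyoxylate is present, so UlmR is inactive.
Palatinose is present, so SibM is active.
With repressor SibM bound, *temQ* is not transcribed.
So TemQ is not produced.
With no repressor bound, *lomD* is transcribed.
So LomD is produced and active.
Tagatose is absent, so MibG is inactive.
Activator LomD is present, so *holP* is transcribed.
→ *holP* is ON in A.
Condition B:
Glyoxylate is absent, so UlmR is active.
Palatinose is absent, so SibM is inactive.
No repressor is bound and UlmR is active, so *temQ* is transcribed.
So TemQ is produced and active.
With repressor TemQ bound, *lomD* is not transcribed.
So LomD is not produced.
Tagatose is absent, so MibG is inactive.
No activator is available at the *holP* promoter, so *holP* is not transcribed.
→ *holP* is OFF in B.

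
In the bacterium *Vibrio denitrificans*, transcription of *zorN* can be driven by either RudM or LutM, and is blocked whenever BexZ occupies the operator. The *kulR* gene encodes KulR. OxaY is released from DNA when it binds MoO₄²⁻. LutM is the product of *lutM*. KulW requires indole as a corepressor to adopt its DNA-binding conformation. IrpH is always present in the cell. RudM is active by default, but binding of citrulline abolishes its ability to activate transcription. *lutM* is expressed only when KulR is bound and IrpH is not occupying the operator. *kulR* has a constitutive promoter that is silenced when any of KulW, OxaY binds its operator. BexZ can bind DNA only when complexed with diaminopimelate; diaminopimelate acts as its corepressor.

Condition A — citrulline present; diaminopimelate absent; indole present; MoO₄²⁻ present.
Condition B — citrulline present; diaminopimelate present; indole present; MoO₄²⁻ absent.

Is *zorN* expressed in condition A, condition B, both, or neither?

Condition A:
Citrulline is present, so RudM is inactive.
Diaminopimelate is absent, so BexZ is inactive.
Indole is present, so KulW is active.
MoO₄²⁻ is present, so OxaY is inactive.
With repressor KulW bound, *kulR* is not transcribed.
So KulR is not produced.
IrpH is produced constitutively and is active.
With repressor IrpH bound, *lutM* is not transcribed.
So LutM is not produced.
No activator is available at the *zorN* promoter, so *zorN* is not transcribed.
→ *zorN* is OFF in A.
Condition B:
Citrulline is present, so RudM is inactive.
Diaminopimelate is present, so BexZ is active.
Indole is present, so KulW is active.
MoO₄²⁻ is absent, so OxaY is active.
With repressor KulW bound, *kulR* is not transcribed.
So KulR is not produced.
IrpH is produced constitutively and is active.
With repressor IrpH bound, *lutM* is not transcribed.
So LutM is not produced.
With repressor BexZ bound, *zorN* is not transcribed.
→ *zorN* is OFF in B.

neither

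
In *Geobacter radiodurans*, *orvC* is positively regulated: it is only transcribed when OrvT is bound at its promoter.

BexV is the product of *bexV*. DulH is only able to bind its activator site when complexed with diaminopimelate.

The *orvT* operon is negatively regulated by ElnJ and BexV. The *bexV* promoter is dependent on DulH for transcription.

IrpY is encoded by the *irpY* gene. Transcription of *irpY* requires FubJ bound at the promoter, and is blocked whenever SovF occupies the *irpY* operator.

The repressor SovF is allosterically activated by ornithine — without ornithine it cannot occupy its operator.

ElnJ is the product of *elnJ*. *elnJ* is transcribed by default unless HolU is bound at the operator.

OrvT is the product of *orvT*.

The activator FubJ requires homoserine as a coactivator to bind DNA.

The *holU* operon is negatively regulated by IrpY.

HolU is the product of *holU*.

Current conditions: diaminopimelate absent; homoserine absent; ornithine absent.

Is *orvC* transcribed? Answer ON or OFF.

Ornithine is absent, so SovF is inactive.
Homoserine is absent, so FubJ is inactive.
Required activator FubJ is absent, so *irpY* is not transcribed.
So IrpY is not produced.
With no repressor bound, *holU* is transcribed.
So HolU is produced and active.
With repressor HolU bound, *elnJ* is not transcribed.
So ElnJ is not produced.
Diaminopimelate is absent, so DulH is inactive.
Required activator DulH is absent, so *bexV* is not transcribed.
So BexV is not produced.
With no repressor bound, *orvT* is transcribed.
So OrvT is produced and active.
No repressor is bound and OrvT is active, so *orvC* is transcribed.

ON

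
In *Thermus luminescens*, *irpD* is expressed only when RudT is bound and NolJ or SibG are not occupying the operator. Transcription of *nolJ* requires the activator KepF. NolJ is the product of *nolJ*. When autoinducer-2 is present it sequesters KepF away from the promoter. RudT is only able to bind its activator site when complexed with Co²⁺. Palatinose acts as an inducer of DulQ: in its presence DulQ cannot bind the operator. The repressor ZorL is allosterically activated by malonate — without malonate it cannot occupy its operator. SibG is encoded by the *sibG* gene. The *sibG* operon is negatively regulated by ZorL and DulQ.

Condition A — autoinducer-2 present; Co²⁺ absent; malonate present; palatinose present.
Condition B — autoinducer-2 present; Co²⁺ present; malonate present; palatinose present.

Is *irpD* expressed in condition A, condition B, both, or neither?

Condition A:
Autoinducer-2 is present, so KepF is inactive.
Required activator KepF is absent, so *nolJ* is not transcribed.
So NolJ is not produced.
Co²⁺ is absent, so RudT is inactive.
Malonate is present, so ZorL is active.
Palatinose is present, so DulQ is inactive.
With repressor ZorL bound, *sibG* is not transcribed.
So SibG is not produced.
Required activator RudT is absent, so *irpD* is not transcribed.
→ *irpD* is OFF in A.
Condition B:
Autoinducer-2 is present, so KepF is inactive.
Required activator KepF is absent, so *nolJ* is not transcribed.
So NolJ is not produced.
Co²⁺ is present, so RudT is active.
Malonate is present, so ZorL is active.
Palatinose is present, so DulQ is inactive.
With repressor ZorL bound, *sibG* is not transcribed.
So SibG is not produced.
No repressor is bound and RudT is active, so *irpD* is transcribed.
→ *irpD* is ON in B.

B only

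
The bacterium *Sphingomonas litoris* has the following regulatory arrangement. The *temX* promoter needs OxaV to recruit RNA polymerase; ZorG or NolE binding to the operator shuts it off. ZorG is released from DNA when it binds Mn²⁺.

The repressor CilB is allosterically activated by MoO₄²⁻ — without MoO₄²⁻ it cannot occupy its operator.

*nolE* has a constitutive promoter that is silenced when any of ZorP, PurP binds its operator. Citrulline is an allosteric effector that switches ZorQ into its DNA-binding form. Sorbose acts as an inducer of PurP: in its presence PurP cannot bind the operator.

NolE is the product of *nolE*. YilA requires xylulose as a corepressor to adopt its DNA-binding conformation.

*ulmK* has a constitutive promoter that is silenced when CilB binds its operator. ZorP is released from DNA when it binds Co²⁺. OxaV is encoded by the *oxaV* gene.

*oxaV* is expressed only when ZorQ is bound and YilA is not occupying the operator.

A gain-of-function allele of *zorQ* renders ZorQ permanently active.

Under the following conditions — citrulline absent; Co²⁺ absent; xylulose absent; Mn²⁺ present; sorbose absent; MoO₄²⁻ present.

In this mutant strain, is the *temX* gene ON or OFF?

Mn²⁺ is present, so ZorG is inactive.
Co²⁺ is absent, so ZorP is active.
Sorbose is absent, so PurP is active.
With repressor ZorP bound, *nolE* is not transcribed.
So NolE is not produced.
Xylulose is absent, so YilA is inactive.
ZorQ is constitutively active in this strain.
No repressor is bound and ZorQ is active, so *oxaV* is transcribed.
So OxaV is produced and active.
No repressor is bound and OxaV is active, so *temX* is transcribed.

ON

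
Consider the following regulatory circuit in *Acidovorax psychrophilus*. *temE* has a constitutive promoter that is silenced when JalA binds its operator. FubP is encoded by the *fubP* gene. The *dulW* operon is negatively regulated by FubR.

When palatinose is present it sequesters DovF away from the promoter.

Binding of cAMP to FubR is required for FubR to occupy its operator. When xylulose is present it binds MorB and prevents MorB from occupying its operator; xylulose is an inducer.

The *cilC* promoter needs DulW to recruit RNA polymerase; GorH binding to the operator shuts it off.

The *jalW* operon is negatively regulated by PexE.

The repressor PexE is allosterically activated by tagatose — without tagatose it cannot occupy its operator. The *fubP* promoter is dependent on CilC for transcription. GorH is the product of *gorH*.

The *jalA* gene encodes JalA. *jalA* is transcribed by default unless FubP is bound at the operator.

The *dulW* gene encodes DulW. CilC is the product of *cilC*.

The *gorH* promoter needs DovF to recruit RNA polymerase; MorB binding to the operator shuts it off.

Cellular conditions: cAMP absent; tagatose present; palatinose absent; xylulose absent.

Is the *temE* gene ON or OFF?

cAMP is absent, so FubR is inactive.
With no repressor bound, *dulW* is transcribed.
So DulW is produced and active.
Xylulose is absent, so MorB is active.
Palatinose is absent, so DovF is active.
With repressor MorB bound, *gorH* is not transcribed.
So GorH is not produced.
No repressor is bound and DulW is active, so *cilC* is transcribed.
So CilC is produced and active.
No repressor is bound and CilC is active, so *fubP* is transcribed.
So FubP is produced and active.
With repressor FubP bound, *jalA* is not transcribed.
So JalA is not produced.
With no repressor bound, *temE* is transcribed.

ON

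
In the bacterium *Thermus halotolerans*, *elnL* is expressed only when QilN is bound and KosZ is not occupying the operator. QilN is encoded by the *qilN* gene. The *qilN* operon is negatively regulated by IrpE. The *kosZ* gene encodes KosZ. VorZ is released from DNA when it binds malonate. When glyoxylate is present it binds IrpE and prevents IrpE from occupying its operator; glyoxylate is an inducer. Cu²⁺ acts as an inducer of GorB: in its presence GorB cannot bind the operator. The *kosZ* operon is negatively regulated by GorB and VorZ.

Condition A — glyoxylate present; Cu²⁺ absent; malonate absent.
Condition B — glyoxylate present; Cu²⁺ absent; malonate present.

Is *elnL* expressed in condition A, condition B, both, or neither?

both

Condition A:
Glyoxylate is present, so IrpE is inactive.
With no repressor bound, *qilN* is transcribed.
So QilN is produced and active.
Cu²⁺ is absent, so GorB is active.
Malonate is absent, so VorZ is active.
With repressor GorB bound, *kosZ* is not transcribed.
So KosZ is not produced.
No repressor is bound and QilN is active, so *elnL* is transcribed.
→ *elnL* is ON in A.
Condition B:
Glyoxylate is present, so IrpE is inactive.
With no repressor bound, *qilN* is transcribed.
So QilN is produced and active.
Cu²⁺ is absent, so GorB is active.
Malonate is present, so VorZ is inactive.
With repressor GorB bound, *kosZ* is not transcribed.
So KosZ is not produced.
No repressor is bound and QilN is active, so *elnL* is transcribed.
→ *elnL* is ON in B.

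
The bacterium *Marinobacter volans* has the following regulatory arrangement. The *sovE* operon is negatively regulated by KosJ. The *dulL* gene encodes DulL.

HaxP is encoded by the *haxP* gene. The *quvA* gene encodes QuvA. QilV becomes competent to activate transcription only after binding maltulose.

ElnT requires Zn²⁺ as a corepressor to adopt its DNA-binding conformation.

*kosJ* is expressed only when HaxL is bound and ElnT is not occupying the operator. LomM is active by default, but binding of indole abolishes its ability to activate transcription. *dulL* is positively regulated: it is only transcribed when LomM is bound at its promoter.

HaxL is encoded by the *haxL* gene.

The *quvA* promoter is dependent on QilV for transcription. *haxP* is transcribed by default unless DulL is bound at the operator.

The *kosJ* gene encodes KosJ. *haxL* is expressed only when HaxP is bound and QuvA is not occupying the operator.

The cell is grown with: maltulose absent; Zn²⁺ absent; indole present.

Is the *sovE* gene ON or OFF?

Indole is present, so LomM is inactive.
Required activator LomM is absent, so *dulL* is not transcribed.
So DulL is not produced.
With no repressor bound, *haxP* is transcribed.
So HaxP is produced and active.
Maltulose is absent, so QilV is inactive.
Required activator QilV is absent, so *quvA* is not transcribed.
So QuvA is not produced.
No repressor is bound and HaxP is active, so *haxL* is transcribed.
So HaxL is produced and active.
Zn²⁺ is absent, so ElnT is inactive.
No repressor is bound and HaxL is active, so *kosJ* is transcribed.
So KosJ is produced and active.
With repressor KosJ bound, *sovE* is not transcribed.

OFF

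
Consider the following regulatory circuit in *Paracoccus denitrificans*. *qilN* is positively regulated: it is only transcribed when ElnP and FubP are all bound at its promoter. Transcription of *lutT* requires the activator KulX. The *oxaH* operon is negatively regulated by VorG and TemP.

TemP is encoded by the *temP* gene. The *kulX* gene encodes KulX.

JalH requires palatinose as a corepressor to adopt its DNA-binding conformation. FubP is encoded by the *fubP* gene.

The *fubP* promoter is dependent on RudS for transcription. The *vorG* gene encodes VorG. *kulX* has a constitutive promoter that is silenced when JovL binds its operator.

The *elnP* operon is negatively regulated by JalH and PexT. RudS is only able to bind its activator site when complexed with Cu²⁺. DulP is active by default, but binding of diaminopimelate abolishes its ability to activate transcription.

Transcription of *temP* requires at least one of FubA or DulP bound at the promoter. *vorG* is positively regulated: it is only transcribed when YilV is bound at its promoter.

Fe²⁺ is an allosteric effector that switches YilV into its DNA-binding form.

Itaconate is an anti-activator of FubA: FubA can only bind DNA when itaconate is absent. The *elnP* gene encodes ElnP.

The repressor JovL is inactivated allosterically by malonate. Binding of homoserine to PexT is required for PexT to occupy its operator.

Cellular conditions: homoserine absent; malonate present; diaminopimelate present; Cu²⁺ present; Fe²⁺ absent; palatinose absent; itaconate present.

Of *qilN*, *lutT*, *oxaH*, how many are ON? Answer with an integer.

Palatinose is absent, so JalH is inactive.
Homoserine is absent, so PexT is inactive.
With no repressor bound, *elnP* is transcribed.
So ElnP is produced and active.
Cu²⁺ is present, so RudS is active.
No repressor is bound and RudS is active, so *fubP* is transcribed.
So FubP is produced and active.
No repressor is bound and ElnP and FubP are active, so *qilN* is transcribed.
→ *qilN* is ON.
Malonate is present, so JovL is inactive.
With no repressor bound, *kulX* is transcribed.
So KulX is produced and active.
No repressor is bound and KulX is active, so *lutT* is transcribed.
→ *lutT* is ON.
Fe²⁺ is absent, so YilV is inactive.
Required activator YilV is absent, so *vorG* is not transcribed.
So VorG is not produced.
Itaconate is present, so FubA is inactive.
Diaminopimelate is present, so DulP is inactive.
No activator is available at the *temP* promoter, so *temP* is not transcribed.
So TemP is not produced.
With no repressor bound, *oxaH* is transcribed.
→ *oxaH* is ON.
3 of the 3 genes are transcribed.

3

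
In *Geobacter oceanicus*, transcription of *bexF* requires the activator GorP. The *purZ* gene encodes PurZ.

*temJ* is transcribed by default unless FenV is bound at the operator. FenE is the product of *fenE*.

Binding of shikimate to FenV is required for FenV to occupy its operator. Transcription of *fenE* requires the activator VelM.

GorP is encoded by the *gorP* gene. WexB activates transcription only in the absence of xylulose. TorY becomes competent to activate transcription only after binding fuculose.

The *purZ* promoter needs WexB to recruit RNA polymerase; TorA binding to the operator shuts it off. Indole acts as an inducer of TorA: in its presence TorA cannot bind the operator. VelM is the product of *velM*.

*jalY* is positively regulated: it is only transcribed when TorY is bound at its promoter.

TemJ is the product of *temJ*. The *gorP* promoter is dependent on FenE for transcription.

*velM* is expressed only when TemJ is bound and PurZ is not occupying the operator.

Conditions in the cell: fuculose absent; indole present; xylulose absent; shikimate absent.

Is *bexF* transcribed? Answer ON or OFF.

OFF

Shikimate is absent, so FenV is inactive.
With no repressor bound, *temJ* is transcribed.
So TemJ is produced and active.
Xylulose is absent, so WexB is active.
Indole is present, so TorA is inactive.
No repressor is bound and WexB is active, so *purZ* is transcribed.
So PurZ is produced and active.
With repressor PurZ bound, *velM* is not transcribed.
So VelM is not produced.
Required activator VelM is absent, so *fenE* is not transcribed.
So FenE is not produced.
Required activator FenE is absent, so *gorP* is not transcribed.
So GorP is not produced.
Required activator GorP is absent, so *bexF* is not transcribed.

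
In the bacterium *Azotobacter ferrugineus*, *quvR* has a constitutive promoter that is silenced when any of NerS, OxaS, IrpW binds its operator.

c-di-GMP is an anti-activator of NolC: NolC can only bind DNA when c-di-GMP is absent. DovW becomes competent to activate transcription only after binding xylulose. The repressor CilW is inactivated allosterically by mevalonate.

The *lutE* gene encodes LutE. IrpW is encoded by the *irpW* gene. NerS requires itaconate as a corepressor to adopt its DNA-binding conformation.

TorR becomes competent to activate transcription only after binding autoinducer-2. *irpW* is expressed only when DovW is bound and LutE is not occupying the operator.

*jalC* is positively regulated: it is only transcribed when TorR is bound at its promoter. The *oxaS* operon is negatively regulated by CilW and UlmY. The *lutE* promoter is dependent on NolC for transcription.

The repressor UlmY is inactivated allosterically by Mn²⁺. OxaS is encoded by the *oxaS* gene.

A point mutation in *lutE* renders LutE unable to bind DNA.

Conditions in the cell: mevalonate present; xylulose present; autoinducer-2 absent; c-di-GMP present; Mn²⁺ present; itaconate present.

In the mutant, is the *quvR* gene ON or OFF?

OFF

Itaconate is present, so NerS is active.
Mevalonate is present, so CilW is inactive.
Mn²⁺ is present, so UlmY is inactive.
With no repressor bound, *oxaS* is transcribed.
So OxaS is produced and active.
Xylulose is present, so DovW is active.
LutE is non-functional in this strain, so it has no effect.
No repressor is bound and DovW is active, so *irpW* is transcribed.
So IrpW is produced and active.
With repressor NerS bound, *quvR* is not transcribed.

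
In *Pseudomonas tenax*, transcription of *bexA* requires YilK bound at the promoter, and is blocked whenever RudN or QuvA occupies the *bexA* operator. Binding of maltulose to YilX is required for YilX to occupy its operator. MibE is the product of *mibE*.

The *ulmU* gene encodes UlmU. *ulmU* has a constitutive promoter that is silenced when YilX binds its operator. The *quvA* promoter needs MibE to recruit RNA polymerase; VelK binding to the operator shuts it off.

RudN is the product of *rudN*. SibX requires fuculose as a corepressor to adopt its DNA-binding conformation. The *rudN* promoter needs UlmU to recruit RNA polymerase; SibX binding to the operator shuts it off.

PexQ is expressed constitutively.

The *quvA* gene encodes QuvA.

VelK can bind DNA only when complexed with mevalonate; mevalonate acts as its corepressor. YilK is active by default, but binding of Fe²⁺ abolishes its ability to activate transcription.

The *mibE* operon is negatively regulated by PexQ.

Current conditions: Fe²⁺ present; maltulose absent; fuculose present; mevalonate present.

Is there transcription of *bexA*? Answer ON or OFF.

OFF

Fuculose is present, so SibX is active.
Maltulose is absent, so YilX is inactive.
With no repressor bound, *ulmU* is transcribed.
So UlmU is produced and active.
With repressor SibX bound, *rudN* is not transcribed.
So RudN is not produced.
Mevalonate is present, so VelK is active.
PexQ is produced constitutively and is active.
With repressor PexQ bound, *mibE* is not transcribed.
So MibE is not produced.
With repressor VelK bound, *quvA* is not transcribed.
So QuvA is not produced.
Fe²⁺ is present, so YilK is inactive.
Required activator YilK is absent, so *bexA* is not transcribed.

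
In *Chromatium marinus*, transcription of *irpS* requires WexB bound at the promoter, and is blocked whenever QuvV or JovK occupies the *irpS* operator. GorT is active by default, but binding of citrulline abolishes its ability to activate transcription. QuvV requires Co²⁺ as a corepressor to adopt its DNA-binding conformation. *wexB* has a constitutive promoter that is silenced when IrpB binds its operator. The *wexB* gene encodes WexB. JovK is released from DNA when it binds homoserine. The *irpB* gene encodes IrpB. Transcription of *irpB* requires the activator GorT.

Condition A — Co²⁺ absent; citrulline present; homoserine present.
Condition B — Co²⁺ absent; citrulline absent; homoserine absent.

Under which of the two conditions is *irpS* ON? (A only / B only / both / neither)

Condition A:
Co²⁺ is absent, so QuvV is inactive.
Citrulline is present, so GorT is inactive.
Required activator GorT is absent, so *irpB* is not transcribed.
So IrpB is not produced.
With no repressor bound, *wexB* is transcribed.
So WexB is produced and active.
Homoserine is present, so JovK is inactive.
No repressor is bound and WexB is active, so *irpS* is transcribed.
→ *irpS* is ON in A.
Condition B:
Co²⁺ is absent, so QuvV is inactive.
Citrulline is absent, so GorT is active.
No repressor is bound and GorT is active, so *irpB* is transcribed.
So IrpB is produced and active.
With repressor IrpB bound, *wexB* is not transcribed.
So WexB is not produced.
Homoserine is absent, so JovK is active.
With repressor JovK bound, *irpS* is not transcribed.
→ *irpS* is OFF in B.

A only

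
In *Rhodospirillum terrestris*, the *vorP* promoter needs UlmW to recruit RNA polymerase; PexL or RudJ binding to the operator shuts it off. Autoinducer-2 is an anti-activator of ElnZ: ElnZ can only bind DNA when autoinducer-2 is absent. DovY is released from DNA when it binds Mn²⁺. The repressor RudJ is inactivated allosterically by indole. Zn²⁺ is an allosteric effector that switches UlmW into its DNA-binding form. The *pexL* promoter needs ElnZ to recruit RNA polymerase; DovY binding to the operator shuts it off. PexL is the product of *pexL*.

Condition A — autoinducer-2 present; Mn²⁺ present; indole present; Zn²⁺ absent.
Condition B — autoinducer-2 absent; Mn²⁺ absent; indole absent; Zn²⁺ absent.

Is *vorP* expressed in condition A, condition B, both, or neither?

Condition A:
Autoinducer-2 is present, so ElnZ is inactive.
Mn²⁺ is present, so DovY is inactive.
Required activator ElnZ is absent, so *pexL* is not transcribed.
So PexL is not produced.
Indole is present, so RudJ is inactive.
Zn²⁺ is absent, so UlmW is inactive.
Required activator UlmW is absent, so *vorP* is not transcribed.
→ *vorP* is OFF in A.
Condition B:
Autoinducer-2 is absent, so ElnZ is active.
Mn²⁺ is absent, so DovY is active.
With repressor DovY bound, *pexL* is not transcribed.
So PexL is not produced.
Indole is absent, so RudJ is active.
Zn²⁺ is absent, so UlmW is inactive.
With repressor RudJ bound, *vorP* is not transcribed.
→ *vorP* is OFF in B.

neither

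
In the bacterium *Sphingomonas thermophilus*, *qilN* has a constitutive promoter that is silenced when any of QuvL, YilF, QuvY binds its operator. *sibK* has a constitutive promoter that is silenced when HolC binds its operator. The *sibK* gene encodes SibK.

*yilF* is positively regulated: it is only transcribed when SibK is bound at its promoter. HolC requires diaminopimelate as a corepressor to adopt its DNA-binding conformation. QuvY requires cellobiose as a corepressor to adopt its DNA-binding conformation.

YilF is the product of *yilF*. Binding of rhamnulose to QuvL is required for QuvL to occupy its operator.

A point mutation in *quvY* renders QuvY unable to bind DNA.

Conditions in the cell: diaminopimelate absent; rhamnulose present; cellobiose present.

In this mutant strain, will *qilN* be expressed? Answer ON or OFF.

Rhamnulose is present, so QuvL is active.
Diaminopimelate is absent, so HolC is inactive.
With no repressor bound, *sibK* is transcribed.
So SibK is produced and active.
No repressor is bound and SibK is active, so *yilF* is transcribed.
So YilF is produced and active.
QuvY is non-functional in this strain, so it has no effect.
With repressor QuvL bound, *qilN* is not transcribed.

OFF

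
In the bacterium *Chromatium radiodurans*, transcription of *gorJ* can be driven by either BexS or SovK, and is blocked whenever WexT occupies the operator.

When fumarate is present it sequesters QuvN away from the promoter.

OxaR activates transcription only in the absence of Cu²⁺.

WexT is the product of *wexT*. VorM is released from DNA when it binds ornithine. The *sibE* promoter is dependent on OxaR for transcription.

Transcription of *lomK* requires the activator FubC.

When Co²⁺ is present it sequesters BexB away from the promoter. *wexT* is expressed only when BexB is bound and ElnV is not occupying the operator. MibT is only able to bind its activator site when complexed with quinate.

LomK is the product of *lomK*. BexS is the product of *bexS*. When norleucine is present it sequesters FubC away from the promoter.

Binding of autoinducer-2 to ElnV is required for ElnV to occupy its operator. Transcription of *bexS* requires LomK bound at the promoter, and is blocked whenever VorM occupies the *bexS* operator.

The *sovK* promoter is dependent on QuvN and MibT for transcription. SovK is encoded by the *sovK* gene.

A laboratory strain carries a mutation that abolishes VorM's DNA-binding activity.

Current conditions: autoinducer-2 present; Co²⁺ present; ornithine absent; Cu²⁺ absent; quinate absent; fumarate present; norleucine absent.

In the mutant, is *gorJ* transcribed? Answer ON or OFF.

VorM is non-functional in this strain, so it has no effect.
Norleucine is absent, so FubC is active.
No repressor is bound and FubC is active, so *lomK* is transcribed.
So LomK is produced and active.
No repressor is bound and LomK is active, so *bexS* is transcribed.
So BexS is produced and active.
Fumarate is present, so QuvN is inactive.
Quinate is absent, so MibT is inactive.
Required activator QuvN is absent, so *sovK* is not transcribed.
So SovK is not produced.
Co²⁺ is present, so BexB is inactive.
Autoinducer-2 is present, so ElnV is active.
With repressor ElnV bound, *wexT* is not transcribed.
So WexT is not produced.
Activator BexS is present, so *gorJ* is transcribed.

ON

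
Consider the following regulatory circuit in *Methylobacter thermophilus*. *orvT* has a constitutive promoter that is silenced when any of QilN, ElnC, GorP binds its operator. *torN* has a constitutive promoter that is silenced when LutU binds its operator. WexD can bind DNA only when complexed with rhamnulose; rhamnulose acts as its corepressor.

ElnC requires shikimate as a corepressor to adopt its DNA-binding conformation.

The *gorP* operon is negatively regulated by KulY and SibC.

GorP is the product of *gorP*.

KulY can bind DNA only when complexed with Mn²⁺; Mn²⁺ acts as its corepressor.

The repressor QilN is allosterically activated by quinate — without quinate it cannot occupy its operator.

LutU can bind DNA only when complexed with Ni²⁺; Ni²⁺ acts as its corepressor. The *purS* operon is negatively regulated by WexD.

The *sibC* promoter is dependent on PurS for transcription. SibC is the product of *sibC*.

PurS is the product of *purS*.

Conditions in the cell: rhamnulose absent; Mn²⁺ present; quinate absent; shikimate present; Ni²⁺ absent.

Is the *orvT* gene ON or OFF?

OFF

Quinate is absent, so QilN is inactive.
Shikimate is present, so ElnC is active.
Mn²⁺ is present, so KulY is active.
Rhamnulose is absent, so WexD is inactive.
With no repressor bound, *purS* is transcribed.
So PurS is produced and active.
No repressor is bound and PurS is active, so *sibC* is transcribed.
So SibC is produced and active.
With repressor KulY bound, *gorP* is not transcribed.
So GorP is not produced.
With repressor ElnC bound, *orvT* is not transcribed.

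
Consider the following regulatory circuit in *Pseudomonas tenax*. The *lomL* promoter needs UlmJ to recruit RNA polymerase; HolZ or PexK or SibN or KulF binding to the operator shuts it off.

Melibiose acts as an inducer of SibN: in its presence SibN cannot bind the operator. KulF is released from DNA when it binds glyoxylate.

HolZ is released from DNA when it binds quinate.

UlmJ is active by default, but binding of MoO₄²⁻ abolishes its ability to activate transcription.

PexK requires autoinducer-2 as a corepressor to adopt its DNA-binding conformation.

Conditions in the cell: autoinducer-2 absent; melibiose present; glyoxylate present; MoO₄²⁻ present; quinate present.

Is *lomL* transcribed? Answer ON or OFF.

Quinate is present, so HolZ is inactive.
Autoinducer-2 is absent, so PexK is inactive.
MoO₄²⁻ is present, so UlmJ is inactive.
Melibiose is present, so SibN is inactive.
Glyoxylate is present, so KulF is inactive.
Required activator UlmJ is absent, so *lomL* is not transcribed.

OFF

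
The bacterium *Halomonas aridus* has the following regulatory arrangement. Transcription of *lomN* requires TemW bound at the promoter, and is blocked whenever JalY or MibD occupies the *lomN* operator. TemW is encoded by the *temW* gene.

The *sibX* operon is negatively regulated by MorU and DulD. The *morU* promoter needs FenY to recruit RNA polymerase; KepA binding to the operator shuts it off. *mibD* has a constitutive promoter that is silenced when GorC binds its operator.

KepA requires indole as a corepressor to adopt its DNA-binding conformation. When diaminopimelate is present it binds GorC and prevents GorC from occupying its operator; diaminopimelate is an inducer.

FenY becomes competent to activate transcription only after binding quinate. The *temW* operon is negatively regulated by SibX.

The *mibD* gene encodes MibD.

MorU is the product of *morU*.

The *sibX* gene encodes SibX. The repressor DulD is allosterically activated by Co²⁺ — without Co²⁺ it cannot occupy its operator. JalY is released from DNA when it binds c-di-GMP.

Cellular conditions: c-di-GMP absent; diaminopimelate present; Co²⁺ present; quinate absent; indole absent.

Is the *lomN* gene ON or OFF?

OFF

c-di-GMP is absent, so JalY is active.
Quinate is absent, so FenY is inactive.
Indole is absent, so KepA is inactive.
Required activator FenY is absent, so *morU* is not transcribed.
So MorU is not produced.
Co²⁺ is present, so DulD is active.
With repressor DulD bound, *sibX* is not transcribed.
So SibX is not produced.
With no repressor bound, *temW* is transcribed.
So TemW is produced and active.
Diaminopimelate is present, so GorC is inactive.
With no repressor bound, *mibD* is transcribed.
So MibD is produced and active.
With repressor JalY bound, *lomN* is not transcribed.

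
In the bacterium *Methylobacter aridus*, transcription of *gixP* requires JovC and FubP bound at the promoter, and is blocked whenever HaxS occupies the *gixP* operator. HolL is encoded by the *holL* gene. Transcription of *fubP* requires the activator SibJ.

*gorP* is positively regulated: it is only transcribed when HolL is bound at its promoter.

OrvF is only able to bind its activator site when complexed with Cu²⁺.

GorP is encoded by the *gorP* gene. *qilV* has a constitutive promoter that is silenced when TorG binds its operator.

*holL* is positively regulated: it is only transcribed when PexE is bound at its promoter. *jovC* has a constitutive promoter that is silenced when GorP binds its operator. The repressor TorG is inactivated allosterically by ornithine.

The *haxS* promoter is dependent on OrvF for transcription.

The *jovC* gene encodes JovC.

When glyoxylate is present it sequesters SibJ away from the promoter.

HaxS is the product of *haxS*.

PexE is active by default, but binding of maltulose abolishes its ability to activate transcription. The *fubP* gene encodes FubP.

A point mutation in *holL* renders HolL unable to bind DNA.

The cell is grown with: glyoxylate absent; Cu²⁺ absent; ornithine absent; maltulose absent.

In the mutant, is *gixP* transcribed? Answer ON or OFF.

ON

HolL is non-functional in this strain, so it has no effect.
Required activator HolL is absent, so *gorP* is not transcribed.
So GorP is not produced.
With no repressor bound, *jovC* is transcribed.
So JovC is produced and active.
Glyoxylate is absent, so SibJ is active.
No repressor is bound and SibJ is active, so *fubP* is transcribed.
So FubP is produced and active.
Cu²⁺ is absent, so OrvF is inactive.
Required activator OrvF is absent, so *haxS* is not transcribed.
So HaxS is not produced.
No repressor is bound and JovC and FubP are active, so *gixP* is transcribed.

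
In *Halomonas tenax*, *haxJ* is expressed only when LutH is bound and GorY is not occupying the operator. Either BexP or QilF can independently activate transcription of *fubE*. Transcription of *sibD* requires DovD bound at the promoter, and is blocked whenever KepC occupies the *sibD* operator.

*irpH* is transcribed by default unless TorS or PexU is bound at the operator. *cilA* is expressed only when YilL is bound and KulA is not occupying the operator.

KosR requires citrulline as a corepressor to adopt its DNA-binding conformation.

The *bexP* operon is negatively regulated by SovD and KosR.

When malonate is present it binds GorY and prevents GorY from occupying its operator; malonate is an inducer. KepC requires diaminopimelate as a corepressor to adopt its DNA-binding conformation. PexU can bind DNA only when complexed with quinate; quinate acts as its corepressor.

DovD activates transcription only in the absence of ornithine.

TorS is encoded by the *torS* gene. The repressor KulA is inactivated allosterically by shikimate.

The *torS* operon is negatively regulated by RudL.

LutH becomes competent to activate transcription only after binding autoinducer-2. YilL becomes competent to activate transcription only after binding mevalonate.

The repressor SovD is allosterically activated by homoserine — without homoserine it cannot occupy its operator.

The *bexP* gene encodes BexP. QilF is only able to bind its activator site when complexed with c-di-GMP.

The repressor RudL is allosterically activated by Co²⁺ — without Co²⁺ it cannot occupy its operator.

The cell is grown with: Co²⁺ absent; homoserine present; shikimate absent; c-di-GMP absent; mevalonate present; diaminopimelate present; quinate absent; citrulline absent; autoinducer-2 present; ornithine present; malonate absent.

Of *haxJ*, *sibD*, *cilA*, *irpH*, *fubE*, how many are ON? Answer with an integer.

Malonate is absent, so GorY is active.
Autoinducer-2 is present, so LutH is active.
With repressor GorY bound, *haxJ* is not transcribed.
→ *haxJ* is OFF.
Diaminopimelate is present, so KepC is active.
Ornithine is present, so DovD is inactive.
With repressor KepC bound, *sibD* is not transcribed.
→ *sibD* is OFF.
Shikimate is absent, so KulA is active.
Mevalonate is present, so YilL is active.
With repressor KulA bound, *cilA* is not transcribed.
→ *cilA* is OFF.
Co²⁺ is absent, so RudL is inactive.
With no repressor bound, *torS* is transcribed.
So TorS is produced and active.
Quinate is absent, so PexU is inactive.
With repressor TorS bound, *irpH* is not transcribed.
→ *irpH* is OFF.
Homoserine is present, so SovD is active.
Citrulline is absent, so KosR is inactive.
With repressor SovD bound, *bexP* is not transcribed.
So BexP is not produced.
c-di-GMP is absent, so QilF is inactive.
No activator is available at the *fubE* promoter, so *fubE* is not transcribed.
→ *fubE* is OFF.
0 of the 5 genes are transcribed.

0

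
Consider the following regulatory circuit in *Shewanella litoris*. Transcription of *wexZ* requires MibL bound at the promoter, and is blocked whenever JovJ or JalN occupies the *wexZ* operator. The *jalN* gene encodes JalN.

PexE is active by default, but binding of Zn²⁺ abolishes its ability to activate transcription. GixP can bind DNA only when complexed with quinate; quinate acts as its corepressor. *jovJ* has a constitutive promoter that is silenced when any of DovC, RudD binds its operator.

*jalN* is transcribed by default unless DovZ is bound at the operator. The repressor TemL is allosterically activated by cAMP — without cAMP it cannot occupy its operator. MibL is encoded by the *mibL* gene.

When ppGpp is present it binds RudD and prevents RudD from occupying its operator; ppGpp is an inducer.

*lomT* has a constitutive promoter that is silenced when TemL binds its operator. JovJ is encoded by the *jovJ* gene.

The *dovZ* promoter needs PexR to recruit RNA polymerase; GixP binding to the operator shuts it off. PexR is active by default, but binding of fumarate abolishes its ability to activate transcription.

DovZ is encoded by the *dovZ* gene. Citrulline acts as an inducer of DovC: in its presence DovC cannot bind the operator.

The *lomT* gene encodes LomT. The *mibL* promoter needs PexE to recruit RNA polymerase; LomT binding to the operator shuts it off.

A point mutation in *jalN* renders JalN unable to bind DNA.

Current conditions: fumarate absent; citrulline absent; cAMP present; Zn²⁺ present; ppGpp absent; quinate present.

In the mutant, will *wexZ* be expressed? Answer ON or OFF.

OFF

Citrulline is absent, so DovC is active.
ppGpp is absent, so RudD is active.
With repressor DovC bound, *jovJ* is not transcribed.
So JovJ is not produced.
JalN is non-functional in this strain, so it has no effect.
Zn²⁺ is present, so PexE is inactive.
cAMP is present, so TemL is active.
With repressor TemL bound, *lomT* is not transcribed.
So LomT is not produced.
Required activator PexE is absent, so *mibL* is not transcribed.
So MibL is not produced.
Required activator MibL is absent, so *wexZ* is not transcribed.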